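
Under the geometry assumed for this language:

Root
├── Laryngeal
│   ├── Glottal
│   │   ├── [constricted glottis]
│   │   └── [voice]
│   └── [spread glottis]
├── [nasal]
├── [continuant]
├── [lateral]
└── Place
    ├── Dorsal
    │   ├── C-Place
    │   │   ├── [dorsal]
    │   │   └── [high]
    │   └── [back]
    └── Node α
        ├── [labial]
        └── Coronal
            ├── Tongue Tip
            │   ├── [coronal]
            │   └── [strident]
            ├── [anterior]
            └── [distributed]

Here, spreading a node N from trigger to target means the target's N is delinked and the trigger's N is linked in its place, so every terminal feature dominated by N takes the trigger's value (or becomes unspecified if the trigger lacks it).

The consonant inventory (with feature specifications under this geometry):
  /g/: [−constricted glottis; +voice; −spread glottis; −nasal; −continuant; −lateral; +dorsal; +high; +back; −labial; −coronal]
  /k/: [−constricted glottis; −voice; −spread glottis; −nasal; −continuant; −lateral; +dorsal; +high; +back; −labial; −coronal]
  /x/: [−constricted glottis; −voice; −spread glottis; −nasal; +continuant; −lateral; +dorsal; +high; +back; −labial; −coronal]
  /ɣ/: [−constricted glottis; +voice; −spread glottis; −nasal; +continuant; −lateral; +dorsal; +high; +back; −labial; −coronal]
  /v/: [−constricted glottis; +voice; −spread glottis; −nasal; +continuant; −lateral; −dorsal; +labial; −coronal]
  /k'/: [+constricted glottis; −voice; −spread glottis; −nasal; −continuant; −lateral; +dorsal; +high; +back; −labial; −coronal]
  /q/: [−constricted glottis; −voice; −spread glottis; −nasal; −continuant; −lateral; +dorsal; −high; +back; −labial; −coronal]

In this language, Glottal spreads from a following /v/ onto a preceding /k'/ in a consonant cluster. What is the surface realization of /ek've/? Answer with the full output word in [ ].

[egve]

Glottal immediately or transitively dominates [constricted glottis], [voice].
After delinking /k'/'s Glottal and linking /v/'s, the affected terminals become [−constricted glottis], [+voice]; [spread glottis], [nasal], [continuant], … (outside Glottal) are retained from /k'/.
This feature bundle is that of [g], so /ek've/ surfaces as [egve].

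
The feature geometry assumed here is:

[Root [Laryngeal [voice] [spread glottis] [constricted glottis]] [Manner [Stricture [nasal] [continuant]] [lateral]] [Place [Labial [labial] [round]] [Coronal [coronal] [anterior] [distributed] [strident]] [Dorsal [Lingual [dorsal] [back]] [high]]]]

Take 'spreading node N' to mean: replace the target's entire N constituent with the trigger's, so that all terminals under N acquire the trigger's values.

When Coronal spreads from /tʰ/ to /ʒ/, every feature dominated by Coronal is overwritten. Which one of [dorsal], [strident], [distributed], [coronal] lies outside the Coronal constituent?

The terminals dominated by Coronal are [coronal], [anterior], [distributed], [strident].
[strident], [coronal], [distributed] all lie under Coronal, so they are overwritten when Coronal spreads.
But [dorsal] is a dependent of Lingual, outside Coronal; it is therefore untouched by the spreading.

[dorsal]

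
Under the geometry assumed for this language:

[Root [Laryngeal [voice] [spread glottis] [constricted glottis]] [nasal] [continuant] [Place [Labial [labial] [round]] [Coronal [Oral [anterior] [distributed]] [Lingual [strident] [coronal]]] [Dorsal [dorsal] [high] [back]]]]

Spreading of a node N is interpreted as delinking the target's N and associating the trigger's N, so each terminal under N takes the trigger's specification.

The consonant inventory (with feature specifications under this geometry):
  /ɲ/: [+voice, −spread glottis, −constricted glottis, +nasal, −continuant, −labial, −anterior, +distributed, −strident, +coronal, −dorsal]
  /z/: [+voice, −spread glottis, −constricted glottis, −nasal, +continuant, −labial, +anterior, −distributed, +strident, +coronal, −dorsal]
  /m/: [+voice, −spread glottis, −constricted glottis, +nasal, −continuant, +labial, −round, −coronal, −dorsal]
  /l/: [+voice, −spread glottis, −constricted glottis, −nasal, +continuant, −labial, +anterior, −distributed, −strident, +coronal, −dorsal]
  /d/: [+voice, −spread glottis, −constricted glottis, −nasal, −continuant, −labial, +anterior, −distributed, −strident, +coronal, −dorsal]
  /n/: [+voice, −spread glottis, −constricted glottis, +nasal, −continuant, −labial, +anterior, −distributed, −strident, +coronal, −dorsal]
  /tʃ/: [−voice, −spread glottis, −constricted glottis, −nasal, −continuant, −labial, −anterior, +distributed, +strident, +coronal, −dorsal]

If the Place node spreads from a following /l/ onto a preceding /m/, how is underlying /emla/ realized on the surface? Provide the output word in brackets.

Place immediately or transitively dominates [labial], [round], [anterior], [distributed], [strident], [coronal], [dorsal], [high], [back].
After delinking /m/'s Place and linking /l/'s, the affected terminals become [−labial], [+anterior], [−distributed], [−strident], [+coronal], [−dorsal]; [voice], [spread glottis], [constricted glottis], … (outside Place) are retained from /m/.
Among the inventory, only /n/ has exactly this specification, giving the surface form [enla].

[enla]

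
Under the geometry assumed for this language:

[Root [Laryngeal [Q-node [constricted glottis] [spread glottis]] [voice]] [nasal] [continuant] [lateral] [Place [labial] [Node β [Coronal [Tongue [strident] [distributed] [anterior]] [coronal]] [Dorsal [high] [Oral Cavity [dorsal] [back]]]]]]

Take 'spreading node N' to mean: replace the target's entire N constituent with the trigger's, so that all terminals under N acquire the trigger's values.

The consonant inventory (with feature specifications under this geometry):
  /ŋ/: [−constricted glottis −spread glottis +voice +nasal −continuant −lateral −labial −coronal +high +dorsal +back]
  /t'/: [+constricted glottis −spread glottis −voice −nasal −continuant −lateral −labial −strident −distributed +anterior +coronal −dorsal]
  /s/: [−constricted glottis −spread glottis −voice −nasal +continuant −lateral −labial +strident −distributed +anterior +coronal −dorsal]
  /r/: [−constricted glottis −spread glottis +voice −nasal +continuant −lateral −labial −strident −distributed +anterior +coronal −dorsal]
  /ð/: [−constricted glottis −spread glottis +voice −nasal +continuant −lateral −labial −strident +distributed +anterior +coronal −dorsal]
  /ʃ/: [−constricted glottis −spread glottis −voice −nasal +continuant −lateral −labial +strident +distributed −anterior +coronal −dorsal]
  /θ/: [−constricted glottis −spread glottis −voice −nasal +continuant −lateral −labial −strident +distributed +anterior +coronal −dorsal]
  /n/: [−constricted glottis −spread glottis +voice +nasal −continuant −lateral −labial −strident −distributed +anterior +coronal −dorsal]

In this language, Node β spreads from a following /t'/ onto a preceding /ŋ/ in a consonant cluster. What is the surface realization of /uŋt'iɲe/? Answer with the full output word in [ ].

Node β immediately or transitively dominates [strident], [distributed], [anterior], [coronal], [high], [dorsal], [back].
Spreading Node β from /t'/ onto /ŋ/ replaces those values with /t'/'s: [−strident], [−distributed], [+anterior], [+coronal], [−dorsal]. Features outside Node β ([constricted glottis], [spread glottis], [voice], …) stay as in /ŋ/.
This feature bundle is that of [n], so /uŋt'iɲe/ surfaces as [unt'iɲe].

[unt'iɲe]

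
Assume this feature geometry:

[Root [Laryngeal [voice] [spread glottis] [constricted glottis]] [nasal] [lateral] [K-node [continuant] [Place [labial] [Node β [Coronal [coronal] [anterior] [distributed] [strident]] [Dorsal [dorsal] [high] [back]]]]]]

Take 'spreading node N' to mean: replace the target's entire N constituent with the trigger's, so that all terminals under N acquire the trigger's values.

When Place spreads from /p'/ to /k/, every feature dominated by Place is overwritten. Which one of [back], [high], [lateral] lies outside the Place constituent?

Under this geometry, Place contains [labial], [coronal], [anterior], [distributed], [strident], [dorsal], [high], [back].
[back], [high] all lie under Place, so they are overwritten when Place spreads.
[lateral] attaches under Root, not under Place, so /k/ retains its own value for [lateral].

[lateral]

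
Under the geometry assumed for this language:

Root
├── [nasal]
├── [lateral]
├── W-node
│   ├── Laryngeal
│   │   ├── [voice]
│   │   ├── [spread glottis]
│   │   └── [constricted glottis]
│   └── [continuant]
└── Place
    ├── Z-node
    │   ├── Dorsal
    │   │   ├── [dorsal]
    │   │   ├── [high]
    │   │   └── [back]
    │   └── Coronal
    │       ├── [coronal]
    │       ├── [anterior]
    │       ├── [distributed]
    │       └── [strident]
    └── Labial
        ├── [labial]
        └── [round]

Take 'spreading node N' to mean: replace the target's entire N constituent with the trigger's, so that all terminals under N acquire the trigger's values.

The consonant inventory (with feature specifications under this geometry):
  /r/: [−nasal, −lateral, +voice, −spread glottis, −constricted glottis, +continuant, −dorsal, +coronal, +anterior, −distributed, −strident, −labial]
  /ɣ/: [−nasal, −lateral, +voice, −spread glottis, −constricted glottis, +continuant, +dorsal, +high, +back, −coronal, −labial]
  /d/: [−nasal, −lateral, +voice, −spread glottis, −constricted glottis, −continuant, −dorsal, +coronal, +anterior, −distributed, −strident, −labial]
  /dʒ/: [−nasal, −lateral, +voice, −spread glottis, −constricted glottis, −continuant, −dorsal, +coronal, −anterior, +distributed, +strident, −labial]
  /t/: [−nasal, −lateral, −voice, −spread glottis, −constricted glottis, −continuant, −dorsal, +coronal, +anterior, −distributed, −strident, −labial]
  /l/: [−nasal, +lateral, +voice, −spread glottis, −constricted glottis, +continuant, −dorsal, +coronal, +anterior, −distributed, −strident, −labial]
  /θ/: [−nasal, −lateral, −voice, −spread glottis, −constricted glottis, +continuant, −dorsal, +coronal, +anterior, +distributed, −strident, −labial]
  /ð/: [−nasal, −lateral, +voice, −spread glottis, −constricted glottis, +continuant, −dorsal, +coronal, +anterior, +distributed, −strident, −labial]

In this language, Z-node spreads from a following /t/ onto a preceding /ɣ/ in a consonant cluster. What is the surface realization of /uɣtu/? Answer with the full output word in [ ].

[urtu]

Z-node immediately or transitively dominates [dorsal], [high], [back], [coronal], [anterior], [distributed], [strident].
Spreading Z-node from /t/ onto /ɣ/ replaces those values with /t/'s: [−dorsal], [+coronal], [+anterior], [−distributed], [−strident]. Features outside Z-node ([nasal], [lateral], [voice], …) stay as in /ɣ/.
The resulting bundle matches /r/ in the inventory; substituting it for /ɣ/ gives [urtu].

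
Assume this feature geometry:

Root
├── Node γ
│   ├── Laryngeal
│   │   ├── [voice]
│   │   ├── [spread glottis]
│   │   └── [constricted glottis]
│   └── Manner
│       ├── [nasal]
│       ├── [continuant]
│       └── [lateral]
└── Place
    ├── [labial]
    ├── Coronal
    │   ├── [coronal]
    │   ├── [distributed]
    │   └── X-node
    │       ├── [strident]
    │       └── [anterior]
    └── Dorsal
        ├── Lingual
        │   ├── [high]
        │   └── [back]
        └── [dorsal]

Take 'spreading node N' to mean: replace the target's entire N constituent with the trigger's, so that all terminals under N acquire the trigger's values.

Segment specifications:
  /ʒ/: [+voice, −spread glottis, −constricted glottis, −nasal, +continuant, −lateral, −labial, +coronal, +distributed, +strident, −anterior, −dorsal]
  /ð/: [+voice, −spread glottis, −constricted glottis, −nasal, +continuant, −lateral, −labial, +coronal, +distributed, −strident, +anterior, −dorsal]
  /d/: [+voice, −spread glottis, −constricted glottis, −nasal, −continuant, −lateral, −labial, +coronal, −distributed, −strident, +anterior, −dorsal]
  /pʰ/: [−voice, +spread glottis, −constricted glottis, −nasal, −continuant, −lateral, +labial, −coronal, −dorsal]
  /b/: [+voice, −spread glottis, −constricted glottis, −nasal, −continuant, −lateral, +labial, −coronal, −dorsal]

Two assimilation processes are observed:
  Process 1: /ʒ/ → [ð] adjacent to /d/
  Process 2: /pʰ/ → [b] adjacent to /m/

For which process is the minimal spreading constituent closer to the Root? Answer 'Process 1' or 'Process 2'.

Process 1: the features that change are [anterior], [strident]; the minimal node is X-node (depth 3).
Process 2 alters [voice], [spread glottis]; the lowest common ancestor is Laryngeal (depth 2 from Root).
Depth 2 < depth 3; Process 2 involves the structurally higher constituent Laryngeal.

Process 2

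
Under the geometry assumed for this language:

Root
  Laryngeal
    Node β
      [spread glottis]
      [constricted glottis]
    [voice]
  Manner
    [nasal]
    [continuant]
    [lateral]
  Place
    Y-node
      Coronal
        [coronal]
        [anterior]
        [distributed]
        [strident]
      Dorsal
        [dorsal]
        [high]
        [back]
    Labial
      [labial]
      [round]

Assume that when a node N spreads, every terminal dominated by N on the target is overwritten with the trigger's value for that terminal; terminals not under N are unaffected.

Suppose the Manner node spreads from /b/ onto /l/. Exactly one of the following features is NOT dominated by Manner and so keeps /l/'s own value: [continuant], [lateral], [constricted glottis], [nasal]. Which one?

Manner dominates exactly [nasal], [continuant], [lateral].
[lateral], [nasal], [continuant] all lie under Manner, so they are overwritten when Manner spreads.
But [constricted glottis] is a dependent of Node β, outside Manner; it is therefore untouched by the spreading.

[constricted glottis]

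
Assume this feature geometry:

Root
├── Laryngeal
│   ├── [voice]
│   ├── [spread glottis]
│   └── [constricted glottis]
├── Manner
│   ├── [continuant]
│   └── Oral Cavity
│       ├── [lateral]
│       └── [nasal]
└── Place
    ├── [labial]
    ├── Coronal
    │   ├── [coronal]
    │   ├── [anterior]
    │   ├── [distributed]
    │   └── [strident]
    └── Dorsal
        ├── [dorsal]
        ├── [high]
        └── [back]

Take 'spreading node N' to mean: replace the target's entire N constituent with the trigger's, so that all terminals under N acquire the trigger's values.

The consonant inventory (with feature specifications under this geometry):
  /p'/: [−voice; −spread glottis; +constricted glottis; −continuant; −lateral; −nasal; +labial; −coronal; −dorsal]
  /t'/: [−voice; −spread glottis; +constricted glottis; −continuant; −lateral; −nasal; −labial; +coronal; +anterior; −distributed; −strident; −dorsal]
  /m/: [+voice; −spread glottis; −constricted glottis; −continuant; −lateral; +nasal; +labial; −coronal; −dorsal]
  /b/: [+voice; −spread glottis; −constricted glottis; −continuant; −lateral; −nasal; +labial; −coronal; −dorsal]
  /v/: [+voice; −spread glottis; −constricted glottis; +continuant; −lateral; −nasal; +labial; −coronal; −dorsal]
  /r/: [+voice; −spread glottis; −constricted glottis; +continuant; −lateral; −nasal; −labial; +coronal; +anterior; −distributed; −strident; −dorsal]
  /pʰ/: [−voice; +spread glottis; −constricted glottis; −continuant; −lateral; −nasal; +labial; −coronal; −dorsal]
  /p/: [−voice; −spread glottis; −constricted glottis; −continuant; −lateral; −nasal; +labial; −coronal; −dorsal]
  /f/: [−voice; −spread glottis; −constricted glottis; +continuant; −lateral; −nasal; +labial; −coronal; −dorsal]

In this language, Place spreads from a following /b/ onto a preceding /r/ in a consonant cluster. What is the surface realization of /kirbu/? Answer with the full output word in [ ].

[kivbu]

Terminals under Place in this geometry: [labial], [coronal], [anterior], [distributed], [strident], [dorsal], [high], [back].
After delinking /r/'s Place and linking /b/'s, the affected terminals become [+labial], [−coronal], [−dorsal]; [voice], [spread glottis], [constricted glottis], … (outside Place) are retained from /r/.
This feature bundle is that of [v], so /kirbu/ surfaces as [kivbu].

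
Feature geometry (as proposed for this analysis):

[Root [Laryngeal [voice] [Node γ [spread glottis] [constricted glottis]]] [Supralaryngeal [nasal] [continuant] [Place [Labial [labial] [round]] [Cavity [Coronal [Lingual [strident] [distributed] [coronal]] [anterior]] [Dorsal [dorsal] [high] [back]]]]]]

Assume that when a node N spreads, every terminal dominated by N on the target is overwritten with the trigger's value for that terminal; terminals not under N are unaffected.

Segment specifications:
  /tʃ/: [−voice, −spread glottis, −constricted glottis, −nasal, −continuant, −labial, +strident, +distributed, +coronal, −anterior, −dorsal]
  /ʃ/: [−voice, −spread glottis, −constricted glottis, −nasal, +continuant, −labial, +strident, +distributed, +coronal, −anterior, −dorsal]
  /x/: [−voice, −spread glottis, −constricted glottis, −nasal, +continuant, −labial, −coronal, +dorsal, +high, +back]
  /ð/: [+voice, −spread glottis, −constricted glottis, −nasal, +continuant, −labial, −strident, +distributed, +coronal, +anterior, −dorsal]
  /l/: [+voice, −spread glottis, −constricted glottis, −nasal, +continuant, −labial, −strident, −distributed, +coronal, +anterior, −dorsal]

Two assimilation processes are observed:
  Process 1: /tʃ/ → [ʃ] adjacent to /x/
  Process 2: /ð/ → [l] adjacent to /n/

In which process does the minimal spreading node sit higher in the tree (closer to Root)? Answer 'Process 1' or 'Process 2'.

Process 1

Process 1 alters [continuant]; the lowest dominating node is [continuant] (depth 2 from Root).
Process 2: the feature that changes is [distributed]; the minimal node is [distributed] (depth 6).
[continuant] is closer to Root than [distributed], so Process 1 spreads the higher node.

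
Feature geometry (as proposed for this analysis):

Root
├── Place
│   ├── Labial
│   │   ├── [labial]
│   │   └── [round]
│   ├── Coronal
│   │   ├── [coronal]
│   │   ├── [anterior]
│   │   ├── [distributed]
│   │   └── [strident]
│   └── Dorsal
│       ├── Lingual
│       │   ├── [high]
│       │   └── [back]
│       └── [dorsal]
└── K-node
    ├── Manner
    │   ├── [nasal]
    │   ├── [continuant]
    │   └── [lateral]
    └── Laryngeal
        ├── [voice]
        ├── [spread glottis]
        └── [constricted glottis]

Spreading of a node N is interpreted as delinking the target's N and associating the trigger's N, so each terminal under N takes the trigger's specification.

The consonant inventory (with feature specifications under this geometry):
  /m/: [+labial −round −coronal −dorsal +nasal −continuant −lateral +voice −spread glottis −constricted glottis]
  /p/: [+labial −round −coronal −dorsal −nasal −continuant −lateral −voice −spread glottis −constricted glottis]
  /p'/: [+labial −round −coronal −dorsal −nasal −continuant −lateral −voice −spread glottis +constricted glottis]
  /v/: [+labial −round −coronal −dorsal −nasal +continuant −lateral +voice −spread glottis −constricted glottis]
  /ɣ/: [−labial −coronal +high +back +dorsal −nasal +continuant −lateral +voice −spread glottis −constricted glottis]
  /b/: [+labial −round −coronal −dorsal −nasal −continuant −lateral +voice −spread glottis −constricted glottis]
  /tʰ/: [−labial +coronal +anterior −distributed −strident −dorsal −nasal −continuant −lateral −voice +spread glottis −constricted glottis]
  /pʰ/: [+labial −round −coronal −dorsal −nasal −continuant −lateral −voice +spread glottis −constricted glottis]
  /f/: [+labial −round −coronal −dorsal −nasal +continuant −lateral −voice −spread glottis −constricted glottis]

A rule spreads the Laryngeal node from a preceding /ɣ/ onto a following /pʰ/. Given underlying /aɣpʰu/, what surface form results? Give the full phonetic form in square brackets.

The Laryngeal node dominates the terminals [voice], [spread glottis], [constricted glottis].
Spreading Laryngeal from /ɣ/ onto /pʰ/ replaces those values with /ɣ/'s: [+voice], [−spread glottis], [−constricted glottis]. Features outside Laryngeal ([labial], [round], [coronal], …) stay as in /pʰ/.
Among the inventory, only /b/ has exactly this specification, giving the surface form [aɣbu].

[aɣbu]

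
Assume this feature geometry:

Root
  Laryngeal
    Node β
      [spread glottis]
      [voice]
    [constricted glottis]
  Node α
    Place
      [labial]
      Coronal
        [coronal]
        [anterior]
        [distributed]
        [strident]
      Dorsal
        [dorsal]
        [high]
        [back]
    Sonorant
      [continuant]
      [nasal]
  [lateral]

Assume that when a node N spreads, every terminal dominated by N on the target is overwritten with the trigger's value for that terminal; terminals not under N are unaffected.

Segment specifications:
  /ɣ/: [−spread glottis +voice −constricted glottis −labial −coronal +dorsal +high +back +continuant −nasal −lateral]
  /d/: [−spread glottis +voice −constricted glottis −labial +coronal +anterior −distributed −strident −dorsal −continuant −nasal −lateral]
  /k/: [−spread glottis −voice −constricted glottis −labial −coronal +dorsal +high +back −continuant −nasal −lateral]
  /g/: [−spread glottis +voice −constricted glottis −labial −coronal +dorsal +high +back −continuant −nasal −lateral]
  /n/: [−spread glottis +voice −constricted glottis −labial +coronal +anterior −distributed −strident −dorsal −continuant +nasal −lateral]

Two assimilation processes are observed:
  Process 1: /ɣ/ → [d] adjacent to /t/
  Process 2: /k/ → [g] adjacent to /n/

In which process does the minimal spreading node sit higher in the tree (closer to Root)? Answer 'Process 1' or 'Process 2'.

Process 1

Process 1 alters [continuant], [coronal], [anterior], [distributed], [strident], [dorsal], [high], [back]; the lowest common ancestor is Node α (depth 1 from Root).
Process 2 alters [voice]; the lowest dominating node is [voice] (depth 3 from Root).
Node α is closer to Root than [voice], so Process 1 spreads the higher node.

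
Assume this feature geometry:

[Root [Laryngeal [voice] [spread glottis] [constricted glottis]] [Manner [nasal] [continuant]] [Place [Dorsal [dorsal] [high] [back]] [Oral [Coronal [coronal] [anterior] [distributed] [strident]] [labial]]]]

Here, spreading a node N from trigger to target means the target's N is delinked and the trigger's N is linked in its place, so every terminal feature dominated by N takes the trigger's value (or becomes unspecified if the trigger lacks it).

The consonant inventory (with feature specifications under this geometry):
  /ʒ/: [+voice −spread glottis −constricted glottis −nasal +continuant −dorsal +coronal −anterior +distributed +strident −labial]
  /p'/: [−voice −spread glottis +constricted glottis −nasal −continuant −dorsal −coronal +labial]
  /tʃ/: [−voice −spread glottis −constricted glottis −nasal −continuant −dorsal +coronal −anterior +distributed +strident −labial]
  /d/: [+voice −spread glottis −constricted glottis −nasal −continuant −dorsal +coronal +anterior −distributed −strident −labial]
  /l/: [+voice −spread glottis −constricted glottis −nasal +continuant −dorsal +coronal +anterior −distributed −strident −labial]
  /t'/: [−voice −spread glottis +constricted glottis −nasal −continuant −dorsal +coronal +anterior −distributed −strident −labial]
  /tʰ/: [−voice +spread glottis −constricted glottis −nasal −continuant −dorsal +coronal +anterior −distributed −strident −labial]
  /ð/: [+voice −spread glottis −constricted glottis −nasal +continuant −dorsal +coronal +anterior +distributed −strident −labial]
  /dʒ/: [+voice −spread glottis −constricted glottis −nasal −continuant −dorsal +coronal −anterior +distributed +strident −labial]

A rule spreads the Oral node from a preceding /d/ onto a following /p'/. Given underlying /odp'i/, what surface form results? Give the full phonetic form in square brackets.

[odt'i]

The Oral node dominates the terminals [coronal], [anterior], [distributed], [strident], [labial].
Spreading Oral from /d/ onto /p'/ replaces those values with /d/'s: [+coronal], [+anterior], [−distributed], [−strident], [−labial]. Features outside Oral ([voice], [spread glottis], [constricted glottis], …) stay as in /p'/.
This feature bundle is that of [t'], so /odp'i/ surfaces as [odt'i].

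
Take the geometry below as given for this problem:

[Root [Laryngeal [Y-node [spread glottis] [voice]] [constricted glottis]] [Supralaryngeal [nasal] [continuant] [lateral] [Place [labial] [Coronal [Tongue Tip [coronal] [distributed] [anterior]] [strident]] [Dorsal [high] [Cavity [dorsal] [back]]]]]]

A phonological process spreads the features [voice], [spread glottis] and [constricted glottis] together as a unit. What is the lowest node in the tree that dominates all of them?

[voice] lies under Y-node (below Laryngeal).
[spread glottis] lies under Y-node (below Laryngeal).
[constricted glottis]: Root → Laryngeal → [constricted glottis].
Laryngeal is the lowest common ancestor — every listed feature sits under it, and no single subconstituent of Laryngeal covers them all.

Laryngeal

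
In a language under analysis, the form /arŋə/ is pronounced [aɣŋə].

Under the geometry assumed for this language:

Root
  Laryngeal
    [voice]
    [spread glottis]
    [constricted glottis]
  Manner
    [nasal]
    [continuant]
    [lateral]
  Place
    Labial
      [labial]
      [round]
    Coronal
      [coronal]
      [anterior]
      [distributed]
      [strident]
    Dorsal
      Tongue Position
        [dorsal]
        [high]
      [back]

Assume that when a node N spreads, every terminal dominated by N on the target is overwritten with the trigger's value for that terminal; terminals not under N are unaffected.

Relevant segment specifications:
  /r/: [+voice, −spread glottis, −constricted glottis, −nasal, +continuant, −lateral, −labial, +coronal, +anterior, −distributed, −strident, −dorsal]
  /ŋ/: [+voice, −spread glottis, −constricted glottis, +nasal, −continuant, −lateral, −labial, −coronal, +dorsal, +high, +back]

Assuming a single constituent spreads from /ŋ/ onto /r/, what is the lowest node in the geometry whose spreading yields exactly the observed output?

/r/ and [ɣ] differ in [coronal], [anterior], [distributed], [strident], [dorsal], [high], [back]; every other specified feature is identical.
These terminals are all dominated by Place, and no proper subconstituent of Place covers them all; Place is their lowest common ancestor.
Spreading Place from /ŋ/ overwrites each of those terminals with /ŋ/'s values, yielding exactly [ɣ].
Had Root spread, [nasal], [continuant] would have taken /ŋ/'s values; they stay as in /r/, confirming the spreading constituent is exactly Place.

Place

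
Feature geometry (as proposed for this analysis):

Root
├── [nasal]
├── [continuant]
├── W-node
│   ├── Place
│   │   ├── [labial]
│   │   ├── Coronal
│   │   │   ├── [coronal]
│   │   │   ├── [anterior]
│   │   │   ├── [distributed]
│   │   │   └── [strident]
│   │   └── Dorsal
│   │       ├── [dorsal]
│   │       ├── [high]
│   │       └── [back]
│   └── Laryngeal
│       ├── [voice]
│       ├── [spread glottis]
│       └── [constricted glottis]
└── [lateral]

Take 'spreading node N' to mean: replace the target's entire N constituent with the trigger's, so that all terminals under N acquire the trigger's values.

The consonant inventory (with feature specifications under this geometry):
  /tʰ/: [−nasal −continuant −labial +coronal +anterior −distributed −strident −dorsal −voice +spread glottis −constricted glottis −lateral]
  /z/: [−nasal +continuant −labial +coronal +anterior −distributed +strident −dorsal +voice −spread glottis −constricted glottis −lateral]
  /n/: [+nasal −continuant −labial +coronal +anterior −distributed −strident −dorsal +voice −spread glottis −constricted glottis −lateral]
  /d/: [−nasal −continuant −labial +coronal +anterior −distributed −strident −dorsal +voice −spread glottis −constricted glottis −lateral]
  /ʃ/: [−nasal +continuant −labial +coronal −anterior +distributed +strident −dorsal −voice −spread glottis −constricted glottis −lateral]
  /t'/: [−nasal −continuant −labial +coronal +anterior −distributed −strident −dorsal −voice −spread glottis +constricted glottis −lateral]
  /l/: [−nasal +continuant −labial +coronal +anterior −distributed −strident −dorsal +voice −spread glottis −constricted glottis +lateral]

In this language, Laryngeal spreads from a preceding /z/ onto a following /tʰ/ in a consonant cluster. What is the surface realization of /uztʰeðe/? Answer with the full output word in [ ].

The Laryngeal node dominates the terminals [voice], [spread glottis], [constricted glottis].
After delinking /tʰ/'s Laryngeal and linking /z/'s, the affected terminals become [+voice], [−spread glottis], [−constricted glottis]; [nasal], [continuant], [labial], … (outside Laryngeal) are retained from /tʰ/.
Among the inventory, only /d/ has exactly this specification, giving the surface form [uzdeðe].

[uzdeðe]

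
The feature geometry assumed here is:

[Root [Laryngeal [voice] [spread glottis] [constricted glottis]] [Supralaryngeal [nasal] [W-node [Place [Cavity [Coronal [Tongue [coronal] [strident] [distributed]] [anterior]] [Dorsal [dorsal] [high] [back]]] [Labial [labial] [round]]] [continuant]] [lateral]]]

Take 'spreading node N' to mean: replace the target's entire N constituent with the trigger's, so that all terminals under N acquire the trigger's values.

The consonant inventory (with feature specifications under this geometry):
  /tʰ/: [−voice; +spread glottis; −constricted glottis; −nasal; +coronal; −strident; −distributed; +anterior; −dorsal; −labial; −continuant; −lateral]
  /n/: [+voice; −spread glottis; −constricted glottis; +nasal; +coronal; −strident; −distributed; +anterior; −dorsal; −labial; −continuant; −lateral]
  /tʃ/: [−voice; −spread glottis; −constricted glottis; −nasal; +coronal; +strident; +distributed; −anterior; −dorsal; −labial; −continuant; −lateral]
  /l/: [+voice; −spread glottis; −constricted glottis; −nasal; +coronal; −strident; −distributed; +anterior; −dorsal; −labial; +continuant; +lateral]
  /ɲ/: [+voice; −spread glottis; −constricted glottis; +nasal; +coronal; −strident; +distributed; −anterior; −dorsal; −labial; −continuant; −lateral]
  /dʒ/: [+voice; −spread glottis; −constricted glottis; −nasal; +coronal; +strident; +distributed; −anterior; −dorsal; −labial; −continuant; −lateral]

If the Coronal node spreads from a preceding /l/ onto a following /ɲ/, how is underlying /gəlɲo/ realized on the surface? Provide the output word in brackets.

Coronal immediately or transitively dominates [coronal], [strident], [distributed], [anterior].
After delinking /ɲ/'s Coronal and linking /l/'s, the affected terminals become [+coronal], [−strident], [−distributed], [+anterior]; [voice], [spread glottis], [constricted glottis], … (outside Coronal) are retained from /ɲ/.
This feature bundle is that of [n], so /gəlɲo/ surfaces as [gəlno].

[gəlno]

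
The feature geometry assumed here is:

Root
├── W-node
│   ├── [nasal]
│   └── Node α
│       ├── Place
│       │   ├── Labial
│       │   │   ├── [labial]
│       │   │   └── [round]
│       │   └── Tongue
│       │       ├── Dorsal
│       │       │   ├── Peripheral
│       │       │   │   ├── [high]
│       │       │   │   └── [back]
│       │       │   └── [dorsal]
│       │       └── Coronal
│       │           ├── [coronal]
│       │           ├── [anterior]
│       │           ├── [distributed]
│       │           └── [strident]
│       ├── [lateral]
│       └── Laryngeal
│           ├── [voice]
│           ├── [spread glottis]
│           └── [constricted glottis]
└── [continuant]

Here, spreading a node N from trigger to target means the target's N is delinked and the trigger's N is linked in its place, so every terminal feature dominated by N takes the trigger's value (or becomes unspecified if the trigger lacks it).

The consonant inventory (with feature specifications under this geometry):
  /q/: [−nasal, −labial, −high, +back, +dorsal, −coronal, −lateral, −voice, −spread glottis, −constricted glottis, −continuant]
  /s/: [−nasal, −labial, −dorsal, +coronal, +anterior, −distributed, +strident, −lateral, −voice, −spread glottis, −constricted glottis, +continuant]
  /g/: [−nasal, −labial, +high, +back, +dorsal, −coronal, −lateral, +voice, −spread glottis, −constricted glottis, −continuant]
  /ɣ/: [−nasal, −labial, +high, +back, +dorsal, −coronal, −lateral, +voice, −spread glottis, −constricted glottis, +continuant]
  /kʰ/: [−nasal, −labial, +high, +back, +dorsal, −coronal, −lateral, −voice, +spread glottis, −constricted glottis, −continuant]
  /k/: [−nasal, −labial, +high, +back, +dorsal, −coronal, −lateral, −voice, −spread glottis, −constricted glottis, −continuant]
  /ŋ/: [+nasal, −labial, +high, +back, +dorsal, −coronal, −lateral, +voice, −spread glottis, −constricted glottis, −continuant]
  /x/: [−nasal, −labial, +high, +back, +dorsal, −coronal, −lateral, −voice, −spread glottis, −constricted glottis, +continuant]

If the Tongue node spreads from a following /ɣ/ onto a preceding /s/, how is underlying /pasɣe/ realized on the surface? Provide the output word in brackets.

[paxɣe]

Terminals under Tongue in this geometry: [high], [back], [dorsal], [coronal], [anterior], [distributed], [strident].
Spreading Tongue from /ɣ/ onto /s/ replaces those values with /ɣ/'s: [+high], [+back], [+dorsal], [−coronal]. Features outside Tongue ([nasal], [labial], [lateral], …) stay as in /s/.
The resulting bundle matches /x/ in the inventory; substituting it for /s/ gives [paxɣe].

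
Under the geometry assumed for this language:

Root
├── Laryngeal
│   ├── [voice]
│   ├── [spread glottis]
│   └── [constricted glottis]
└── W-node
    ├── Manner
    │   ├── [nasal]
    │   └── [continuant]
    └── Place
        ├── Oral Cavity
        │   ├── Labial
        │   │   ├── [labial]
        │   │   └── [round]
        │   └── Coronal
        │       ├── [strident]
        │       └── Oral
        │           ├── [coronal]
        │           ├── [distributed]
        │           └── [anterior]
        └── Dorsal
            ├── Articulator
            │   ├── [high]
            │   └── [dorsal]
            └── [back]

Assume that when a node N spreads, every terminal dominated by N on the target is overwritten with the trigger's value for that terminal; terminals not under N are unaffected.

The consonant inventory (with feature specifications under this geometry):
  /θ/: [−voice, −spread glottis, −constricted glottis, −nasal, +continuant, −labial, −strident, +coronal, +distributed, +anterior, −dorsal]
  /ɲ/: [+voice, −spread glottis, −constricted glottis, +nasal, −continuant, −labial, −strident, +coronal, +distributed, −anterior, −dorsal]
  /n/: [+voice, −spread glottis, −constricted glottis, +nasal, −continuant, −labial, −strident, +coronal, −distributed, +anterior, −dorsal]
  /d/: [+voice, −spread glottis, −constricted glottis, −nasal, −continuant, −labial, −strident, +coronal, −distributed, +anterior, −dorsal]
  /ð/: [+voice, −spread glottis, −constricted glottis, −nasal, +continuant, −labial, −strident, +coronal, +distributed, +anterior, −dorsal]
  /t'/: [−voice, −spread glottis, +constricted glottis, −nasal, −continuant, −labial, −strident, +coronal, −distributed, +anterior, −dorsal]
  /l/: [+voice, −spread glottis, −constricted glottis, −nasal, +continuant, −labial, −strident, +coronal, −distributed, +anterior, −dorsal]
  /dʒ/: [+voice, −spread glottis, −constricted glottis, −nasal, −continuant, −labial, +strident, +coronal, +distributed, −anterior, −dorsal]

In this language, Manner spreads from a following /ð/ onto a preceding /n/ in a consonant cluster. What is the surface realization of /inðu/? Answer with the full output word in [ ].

Terminals under Manner in this geometry: [nasal], [continuant].
The target acquires /ð/'s values for everything under Manner — [−nasal], [+continuant] — while keeping its own [voice], [spread glottis], [constricted glottis], ….
Among the inventory, only /l/ has exactly this specification, giving the surface form [ilðu].

[ilðu]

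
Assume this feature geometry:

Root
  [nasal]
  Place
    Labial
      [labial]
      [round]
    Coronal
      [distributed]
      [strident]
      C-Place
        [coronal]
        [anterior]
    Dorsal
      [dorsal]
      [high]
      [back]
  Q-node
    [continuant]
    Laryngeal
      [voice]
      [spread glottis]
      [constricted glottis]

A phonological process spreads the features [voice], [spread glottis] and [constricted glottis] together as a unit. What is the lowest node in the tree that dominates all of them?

Laryngeal

[voice]: Root > Q-node > Laryngeal > [voice].
[spread glottis] lies under Laryngeal (below Q-node).
[constricted glottis] lies under Laryngeal (below Q-node).
The listed terminals split across distinct daughters of Laryngeal, so Laryngeal itself is the smallest node containing them all.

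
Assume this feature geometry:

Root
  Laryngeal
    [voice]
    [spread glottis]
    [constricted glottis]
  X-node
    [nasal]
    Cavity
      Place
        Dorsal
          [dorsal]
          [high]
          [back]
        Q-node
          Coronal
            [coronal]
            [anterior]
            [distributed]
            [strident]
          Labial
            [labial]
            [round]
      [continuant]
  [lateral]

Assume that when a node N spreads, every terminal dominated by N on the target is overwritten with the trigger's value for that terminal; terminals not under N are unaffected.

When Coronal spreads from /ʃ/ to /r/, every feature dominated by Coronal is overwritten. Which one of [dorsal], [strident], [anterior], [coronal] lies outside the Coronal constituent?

Under this geometry, Coronal contains [coronal], [anterior], [distributed], [strident].
Of the listed options, [strident], [anterior], [coronal] are among these and would be overwritten by spreading Coronal.
[dorsal] attaches under Dorsal, not under Coronal, so /r/ retains its own value for [dorsal].

[dorsal]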